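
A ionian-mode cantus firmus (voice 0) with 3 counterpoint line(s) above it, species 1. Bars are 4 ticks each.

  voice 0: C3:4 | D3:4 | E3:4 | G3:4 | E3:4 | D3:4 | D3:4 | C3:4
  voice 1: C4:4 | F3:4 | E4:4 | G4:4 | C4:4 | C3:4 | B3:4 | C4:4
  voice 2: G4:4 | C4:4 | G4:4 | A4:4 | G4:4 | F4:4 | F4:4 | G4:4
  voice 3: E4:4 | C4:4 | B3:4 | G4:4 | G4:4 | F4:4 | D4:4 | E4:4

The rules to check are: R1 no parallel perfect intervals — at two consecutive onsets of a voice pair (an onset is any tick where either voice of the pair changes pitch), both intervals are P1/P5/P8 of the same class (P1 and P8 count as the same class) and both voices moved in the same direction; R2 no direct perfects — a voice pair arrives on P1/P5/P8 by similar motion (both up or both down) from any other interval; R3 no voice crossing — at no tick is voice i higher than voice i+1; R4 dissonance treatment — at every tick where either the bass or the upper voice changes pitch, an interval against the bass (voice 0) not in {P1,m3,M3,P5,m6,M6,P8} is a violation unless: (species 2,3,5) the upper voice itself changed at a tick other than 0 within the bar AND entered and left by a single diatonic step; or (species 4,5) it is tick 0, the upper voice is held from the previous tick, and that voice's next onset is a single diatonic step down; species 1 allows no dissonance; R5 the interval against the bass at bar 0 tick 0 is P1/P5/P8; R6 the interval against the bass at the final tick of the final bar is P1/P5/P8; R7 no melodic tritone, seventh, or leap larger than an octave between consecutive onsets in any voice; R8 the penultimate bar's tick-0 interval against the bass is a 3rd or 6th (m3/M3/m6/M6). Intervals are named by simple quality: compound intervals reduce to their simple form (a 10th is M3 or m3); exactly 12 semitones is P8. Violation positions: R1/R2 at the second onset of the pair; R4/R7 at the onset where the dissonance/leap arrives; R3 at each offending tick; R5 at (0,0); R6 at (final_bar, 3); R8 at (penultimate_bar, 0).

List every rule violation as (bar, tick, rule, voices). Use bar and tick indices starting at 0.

bar 0: v0=C3 v1=C4 v2=G4 v3=E4 downbeat M3
bar 1: v0=D3 v1=F3 v2=C4 v3=C4 downbeat m7
bar 2: v0=E3 v1=E4 v2=G4 v3=B3 downbeat P5
bar 3: v0=G3 v1=G4 v2=A4 v3=G4 downbeat P8
bar 4: v0=E3 v1=C4 v2=G4 v3=G4 downbeat m3
bar 5: v0=D3 v1=C3 v2=F4 v3=F4 downbeat m3
bar 6: v0=D3 v1=B3 v2=F4 v3=D4 downbeat P8
bar 7: v0=C3 v1=C4 v2=G4 v3=E4 downbeat M3
  -> R3 @ bar 0 tick 0 v(2, 3): G4 above E4
  -> R5 @ bar 0 tick 0 v(0, 3): opens on M3
  -> R3 @ bar 0 tick 1 v(2, 3): G4 above E4
  -> R3 @ bar 0 tick 2 v(2, 3): G4 above E4
  -> R3 @ bar 0 tick 3 v(2, 3): G4 above E4
  -> R1 @ bar 1 tick 0 v(1, 2): C4/G4 P5 -> F3/C4 P5 similar
  -> R2 @ bar 1 tick 0 v(1, 3): C4/E4 M3 -> F3/C4 P5 similar
  -> R2 @ bar 1 tick 0 v(2, 3): G4/E4 m3 -> C4/C4 P1 similar
  -> R4 @ bar 1 tick 0 v(0, 2): D3/C4 m7 untreated
  -> R4 @ bar 1 tick 0 v(0, 3): D3/C4 m7 untreated
  -> R2 @ bar 2 tick 0 v(0, 1): D3/F3 m3 -> E3/E4 P8 similar
  -> R3 @ bar 2 tick 0 v(2, 3): G4 above B3
  -> R7 @ bar 2 tick 0 v(1,): F3->E4 leap 11st
  -> R3 @ bar 2 tick 1 v(2, 3): G4 above B3
  -> R3 @ bar 2 tick 2 v(2, 3): G4 above B3
  -> R3 @ bar 2 tick 3 v(2, 3): G4 above B3
  -> R1 @ bar 3 tick 0 v(0, 1): E3/E4 P8 -> G3/G4 P8 similar
  -> R2 @ bar 3 tick 0 v(0, 3): E3/B3 P5 -> G3/G4 P8 similar
  -> R2 @ bar 3 tick 0 v(1, 3): E4/B3 P4 -> G4/G4 P1 similar
  -> R3 @ bar 3 tick 0 v(2, 3): A4 above G4
  -> R4 @ bar 3 tick 0 v(0, 2): G3/A4 M2 untreated
  -> R3 @ bar 3 tick 1 v(2, 3): A4 above G4
  -> R3 @ bar 3 tick 2 v(2, 3): A4 above G4
  -> R3 @ bar 3 tick 3 v(2, 3): A4 above G4
  -> R2 @ bar 4 tick 0 v(1, 2): G4/A4 M2 -> C4/G4 P5 similar
  -> R1 @ bar 5 tick 0 v(2, 3): G4/G4 P1 -> F4/F4 P1 similar
  -> R3 @ bar 5 tick 0 v(0, 1): D3 above C3
  -> R4 @ bar 5 tick 0 v(0, 1): D3/C3 M2 untreated
  -> R3 @ bar 5 tick 1 v(0, 1): D3 above C3
  -> R3 @ bar 5 tick 2 v(0, 1): D3 above C3
  -> R3 @ bar 5 tick 3 v(0, 1): D3 above C3
  -> R3 @ bar 6 tick 0 v(2, 3): F4 above D4
  -> R7 @ bar 6 tick 0 v(1,): C3->B3 leap 11st
  -> R8 @ bar 6 tick 0 v(0, 3): penult P8 not 3rd/6th
  -> R3 @ bar 6 tick 1 v(2, 3): F4 above D4
  -> R3 @ bar 6 tick 2 v(2, 3): F4 above D4
  -> R3 @ bar 6 tick 3 v(2, 3): F4 above D4
  -> R2 @ bar 7 tick 0 v(1, 2): B3/F4 TT -> C4/G4 P5 similar
  -> R3 @ bar 7 tick 0 v(2, 3): G4 above E4
  -> R3 @ bar 7 tick 1 v(2, 3): G4 above E4
  -> R3 @ bar 7 tick 2 v(2, 3): G4 above E4
  -> R3 @ bar 7 tick 3 v(2, 3): G4 above E4
  -> R6 @ bar 7 tick 3 v(0, 3): closes on M3

(0, 0, R3, (2, 3))
(0, 0, R5, (0, 3))
(0, 1, R3, (2, 3))
(0, 2, R3, (2, 3))
(0, 3, R3, (2, 3))
(1, 0, R1, (1, 2))
(1, 0, R2, (1, 3))
(1, 0, R2, (2, 3))
(1, 0, R4, (0, 2))
(1, 0, R4, (0, 3))
(2, 0, R2, (0, 1))
(2, 0, R3, (2, 3))
(2, 0, R7, (1,))
(2, 1, R3, (2, 3))
(2, 2, R3, (2, 3))
(2, 3, R3, (2, 3))
(3, 0, R1, (0, 1))
(3, 0, R2, (0, 3))
(3, 0, R2, (1, 3))
(3, 0, R3, (2, 3))
(3, 0, R4, (0, 2))
(3, 1, R3, (2, 3))
(3, 2, R3, (2, 3))
(3, 3, R3, (2, 3))
(4, 0, R2, (1, 2))
(5, 0, R1, (2, 3))
(5, 0, R3, (0, 1))
(5, 0, R4, (0, 1))
(5, 1, R3, (0, 1))
(5, 2, R3, (0, 1))
(5, 3, R3, (0, 1))
(6, 0, R3, (2, 3))
(6, 0, R7, (1,))
(6, 0, R8, (0, 3))
(6, 1, R3, (2, 3))
(6, 2, R3, (2, 3))
(6, 3, R3, (2, 3))
(7, 0, R2, (1, 2))
(7, 0, R3, (2, 3))
(7, 1, R3, (2, 3))
(7, 2, R3, (2, 3))
(7, 3, R3, (2, 3))
(7, 3, R6, (0, 3))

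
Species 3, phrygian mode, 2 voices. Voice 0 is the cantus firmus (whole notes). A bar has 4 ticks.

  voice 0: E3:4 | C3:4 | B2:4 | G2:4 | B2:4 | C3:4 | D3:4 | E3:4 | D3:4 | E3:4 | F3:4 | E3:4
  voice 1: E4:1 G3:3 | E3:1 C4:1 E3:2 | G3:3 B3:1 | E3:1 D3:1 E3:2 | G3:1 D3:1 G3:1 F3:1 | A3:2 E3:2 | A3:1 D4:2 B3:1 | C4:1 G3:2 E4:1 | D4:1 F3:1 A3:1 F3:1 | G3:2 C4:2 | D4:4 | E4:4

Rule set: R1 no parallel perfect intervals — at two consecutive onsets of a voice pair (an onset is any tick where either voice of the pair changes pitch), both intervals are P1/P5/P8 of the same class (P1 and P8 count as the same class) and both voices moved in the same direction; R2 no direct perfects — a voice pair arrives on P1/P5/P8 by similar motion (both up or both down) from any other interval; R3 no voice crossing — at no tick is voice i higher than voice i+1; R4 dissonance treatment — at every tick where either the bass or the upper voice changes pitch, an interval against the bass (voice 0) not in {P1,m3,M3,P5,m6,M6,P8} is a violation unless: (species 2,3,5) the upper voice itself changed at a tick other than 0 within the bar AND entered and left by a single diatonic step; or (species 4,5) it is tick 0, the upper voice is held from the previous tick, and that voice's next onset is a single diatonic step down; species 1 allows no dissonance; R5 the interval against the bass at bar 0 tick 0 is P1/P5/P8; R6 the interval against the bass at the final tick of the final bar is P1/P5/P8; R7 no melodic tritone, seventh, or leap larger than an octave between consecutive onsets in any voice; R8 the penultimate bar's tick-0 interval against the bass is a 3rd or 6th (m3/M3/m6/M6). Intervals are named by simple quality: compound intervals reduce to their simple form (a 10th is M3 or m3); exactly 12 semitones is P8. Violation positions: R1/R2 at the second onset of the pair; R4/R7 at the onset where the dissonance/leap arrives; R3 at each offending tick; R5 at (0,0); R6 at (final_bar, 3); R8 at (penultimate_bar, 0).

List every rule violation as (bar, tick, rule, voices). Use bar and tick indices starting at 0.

(4, 3, R4, (0, 1))
(6, 0, R2, (0, 1))
(8, 0, R1, (0, 1))

bar 0: v0=E3 v1=E4 downbeat P8
bar 1: v0=C3 v1=E3 downbeat M3
bar 2: v0=B2 v1=G3 downbeat m6
bar 3: v0=G2 v1=E3 downbeat M6
bar 4: v0=B2 v1=G3 downbeat m6
bar 5: v0=C3 v1=A3 downbeat M6
bar 6: v0=D3 v1=A3 downbeat P5
bar 7: v0=E3 v1=C4 downbeat m6
bar 8: v0=D3 v1=D4 downbeat P8
bar 9: v0=E3 v1=G3 downbeat m3
bar 10: v0=F3 v1=D4 downbeat M6
bar 11: v0=E3 v1=E4 downbeat P8
  -> R4 @ bar 4 tick 3 v(0, 1): B2/F3 TT untreated
  -> R2 @ bar 6 tick 0 v(0, 1): C3/E3 M3 -> D3/A3 P5 similar
  -> R1 @ bar 8 tick 0 v(0, 1): E3/E4 P8 -> D3/D4 P8 similar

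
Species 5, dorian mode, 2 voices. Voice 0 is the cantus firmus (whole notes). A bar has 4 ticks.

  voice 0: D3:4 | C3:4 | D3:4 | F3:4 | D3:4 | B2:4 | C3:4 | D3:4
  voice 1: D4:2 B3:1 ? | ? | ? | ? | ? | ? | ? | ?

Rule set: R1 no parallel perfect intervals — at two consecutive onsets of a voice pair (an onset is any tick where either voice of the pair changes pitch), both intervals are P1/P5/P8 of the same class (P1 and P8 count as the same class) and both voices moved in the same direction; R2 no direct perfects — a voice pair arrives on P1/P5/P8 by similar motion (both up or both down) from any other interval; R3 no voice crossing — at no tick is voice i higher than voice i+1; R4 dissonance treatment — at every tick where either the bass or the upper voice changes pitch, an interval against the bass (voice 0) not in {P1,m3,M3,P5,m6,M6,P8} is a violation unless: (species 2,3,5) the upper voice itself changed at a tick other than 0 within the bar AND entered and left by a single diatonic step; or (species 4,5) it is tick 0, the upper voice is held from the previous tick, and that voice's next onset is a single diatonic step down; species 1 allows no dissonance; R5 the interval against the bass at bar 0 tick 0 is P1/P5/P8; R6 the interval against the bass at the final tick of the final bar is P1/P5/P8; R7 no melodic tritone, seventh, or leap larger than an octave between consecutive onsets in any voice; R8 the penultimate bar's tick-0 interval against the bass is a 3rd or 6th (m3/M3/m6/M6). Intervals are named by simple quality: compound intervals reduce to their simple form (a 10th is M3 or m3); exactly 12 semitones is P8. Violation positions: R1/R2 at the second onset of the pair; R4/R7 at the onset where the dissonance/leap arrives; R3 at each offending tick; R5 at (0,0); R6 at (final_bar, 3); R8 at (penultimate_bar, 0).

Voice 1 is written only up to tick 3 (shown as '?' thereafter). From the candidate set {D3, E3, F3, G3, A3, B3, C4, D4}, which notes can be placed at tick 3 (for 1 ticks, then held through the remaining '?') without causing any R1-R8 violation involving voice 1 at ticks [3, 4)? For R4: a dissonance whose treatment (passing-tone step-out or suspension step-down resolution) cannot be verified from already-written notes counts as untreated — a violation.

D3: legal
E3: violates R4
F3: violates R7
G3: violates R4
A3: legal
B3: legal
C4: violates R4
D4: legal

{A3, B3, D3, D4}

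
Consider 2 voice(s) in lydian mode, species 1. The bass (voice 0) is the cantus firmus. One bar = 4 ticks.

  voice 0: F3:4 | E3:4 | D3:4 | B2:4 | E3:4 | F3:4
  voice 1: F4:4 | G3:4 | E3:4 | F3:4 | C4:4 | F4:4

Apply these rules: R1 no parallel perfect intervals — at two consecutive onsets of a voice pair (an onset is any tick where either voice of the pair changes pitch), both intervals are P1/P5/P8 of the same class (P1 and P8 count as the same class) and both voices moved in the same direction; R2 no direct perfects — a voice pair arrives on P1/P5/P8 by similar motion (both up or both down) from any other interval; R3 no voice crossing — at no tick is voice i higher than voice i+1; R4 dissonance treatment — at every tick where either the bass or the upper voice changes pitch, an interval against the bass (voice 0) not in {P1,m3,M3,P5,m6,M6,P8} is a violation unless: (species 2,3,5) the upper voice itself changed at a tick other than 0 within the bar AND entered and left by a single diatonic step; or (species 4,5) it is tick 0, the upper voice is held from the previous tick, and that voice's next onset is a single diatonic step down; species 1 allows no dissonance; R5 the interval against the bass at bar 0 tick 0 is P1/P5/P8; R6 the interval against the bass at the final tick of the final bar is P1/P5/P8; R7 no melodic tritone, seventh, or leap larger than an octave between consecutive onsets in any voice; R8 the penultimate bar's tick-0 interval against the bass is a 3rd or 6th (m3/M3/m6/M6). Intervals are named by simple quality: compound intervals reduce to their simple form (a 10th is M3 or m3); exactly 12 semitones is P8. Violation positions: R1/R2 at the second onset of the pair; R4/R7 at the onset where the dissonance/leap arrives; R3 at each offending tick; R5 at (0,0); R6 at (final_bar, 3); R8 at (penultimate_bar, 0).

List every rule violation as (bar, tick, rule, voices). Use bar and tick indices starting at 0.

bar 0: v0=F3 v1=F4 downbeat P8
bar 1: v0=E3 v1=G3 downbeat m3
bar 2: v0=D3 v1=E3 downbeat M2
bar 3: v0=B2 v1=F3 downbeat TT
bar 4: v0=E3 v1=C4 downbeat m6
bar 5: v0=F3 v1=F4 downbeat P8
  -> R7 @ bar 1 tick 0 v(1,): F4->G3 leap 10st
  -> R4 @ bar 2 tick 0 v(0, 1): D3/E3 M2 untreated
  -> R4 @ bar 3 tick 0 v(0, 1): B2/F3 TT untreated
  -> R2 @ bar 5 tick 0 v(0, 1): E3/C4 m6 -> F3/F4 P8 similar

(1, 0, R7, (1,))
(2, 0, R4, (0, 1))
(3, 0, R4, (0, 1))
(5, 0, R2, (0, 1))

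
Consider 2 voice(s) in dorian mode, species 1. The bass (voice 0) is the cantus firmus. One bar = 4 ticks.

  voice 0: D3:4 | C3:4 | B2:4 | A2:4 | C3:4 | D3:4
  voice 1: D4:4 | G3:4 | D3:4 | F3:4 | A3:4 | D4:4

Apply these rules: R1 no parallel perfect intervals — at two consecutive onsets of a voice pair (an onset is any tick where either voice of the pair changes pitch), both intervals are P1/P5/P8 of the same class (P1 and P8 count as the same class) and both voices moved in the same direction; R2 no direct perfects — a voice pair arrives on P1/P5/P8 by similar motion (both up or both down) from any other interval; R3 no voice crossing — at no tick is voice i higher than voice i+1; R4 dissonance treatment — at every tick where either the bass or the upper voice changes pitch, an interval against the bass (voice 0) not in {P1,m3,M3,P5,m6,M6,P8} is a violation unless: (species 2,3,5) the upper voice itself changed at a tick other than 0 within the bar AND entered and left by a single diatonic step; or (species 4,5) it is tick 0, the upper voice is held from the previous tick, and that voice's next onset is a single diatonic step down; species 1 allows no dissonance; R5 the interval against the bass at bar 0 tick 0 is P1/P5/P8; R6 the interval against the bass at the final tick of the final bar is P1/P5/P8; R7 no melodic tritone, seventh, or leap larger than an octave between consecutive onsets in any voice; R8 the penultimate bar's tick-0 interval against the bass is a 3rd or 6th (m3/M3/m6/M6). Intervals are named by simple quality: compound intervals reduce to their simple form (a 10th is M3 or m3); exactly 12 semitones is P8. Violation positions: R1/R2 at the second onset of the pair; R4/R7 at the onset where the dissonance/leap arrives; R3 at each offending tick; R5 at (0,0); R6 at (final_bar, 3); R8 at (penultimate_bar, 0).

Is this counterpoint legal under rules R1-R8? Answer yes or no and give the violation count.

No (2 violations)

bar 0: v0=D3 v1=D4 (P8)
bar 1: v0=C3 v1=G3 (P5)
bar 2: v0=B2 v1=D3 (m3)
bar 3: v0=A2 v1=F3 (m6)
bar 4: v0=C3 v1=A3 (M6)
bar 5: v0=D3 v1=D4 (P8)
  R2 @ bar1.0: D3/D4 P8 -> C3/G3 P5 similar
  R2 @ bar5.0: C3/A3 M6 -> D3/D4 P8 similar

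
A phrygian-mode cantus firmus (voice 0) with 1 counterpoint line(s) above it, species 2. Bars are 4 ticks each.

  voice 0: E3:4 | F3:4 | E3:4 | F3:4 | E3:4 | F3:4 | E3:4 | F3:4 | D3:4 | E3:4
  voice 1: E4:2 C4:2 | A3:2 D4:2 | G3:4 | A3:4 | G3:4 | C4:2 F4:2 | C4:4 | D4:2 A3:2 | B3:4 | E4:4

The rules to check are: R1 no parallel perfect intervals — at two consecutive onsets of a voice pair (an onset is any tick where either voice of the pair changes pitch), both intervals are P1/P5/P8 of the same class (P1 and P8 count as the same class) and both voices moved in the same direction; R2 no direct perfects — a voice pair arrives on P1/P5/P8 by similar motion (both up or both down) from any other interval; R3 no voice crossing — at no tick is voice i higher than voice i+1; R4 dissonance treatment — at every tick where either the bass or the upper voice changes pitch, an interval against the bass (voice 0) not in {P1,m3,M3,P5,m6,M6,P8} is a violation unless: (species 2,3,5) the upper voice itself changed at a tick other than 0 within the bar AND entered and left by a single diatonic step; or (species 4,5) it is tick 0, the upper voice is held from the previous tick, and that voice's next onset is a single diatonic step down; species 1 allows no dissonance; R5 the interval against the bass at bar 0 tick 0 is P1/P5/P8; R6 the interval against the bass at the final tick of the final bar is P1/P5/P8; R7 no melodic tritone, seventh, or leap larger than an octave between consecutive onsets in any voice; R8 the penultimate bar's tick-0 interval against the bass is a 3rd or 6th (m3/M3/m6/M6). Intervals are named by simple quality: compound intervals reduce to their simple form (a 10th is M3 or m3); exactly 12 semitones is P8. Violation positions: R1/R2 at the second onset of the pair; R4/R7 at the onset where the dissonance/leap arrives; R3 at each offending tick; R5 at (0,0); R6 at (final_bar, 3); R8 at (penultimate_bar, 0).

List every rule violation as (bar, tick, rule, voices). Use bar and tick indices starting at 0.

(5, 0, R2, (0, 1))
(9, 0, R2, (0, 1))

bar 0: v0=E3 v1=E4 downbeat P8
bar 1: v0=F3 v1=A3 downbeat M3
bar 2: v0=E3 v1=G3 downbeat m3
bar 3: v0=F3 v1=A3 downbeat M3
bar 4: v0=E3 v1=G3 downbeat m3
bar 5: v0=F3 v1=C4 downbeat P5
bar 6: v0=E3 v1=C4 downbeat m6
bar 7: v0=F3 v1=D4 downbeat M6
bar 8: v0=D3 v1=B3 downbeat M6
bar 9: v0=E3 v1=E4 downbeat P8
  -> R2 @ bar 5 tick 0 v(0, 1): E3/G3 m3 -> F3/C4 P5 similar
  -> R2 @ bar 9 tick 0 v(0, 1): D3/B3 M6 -> E3/E4 P8 similar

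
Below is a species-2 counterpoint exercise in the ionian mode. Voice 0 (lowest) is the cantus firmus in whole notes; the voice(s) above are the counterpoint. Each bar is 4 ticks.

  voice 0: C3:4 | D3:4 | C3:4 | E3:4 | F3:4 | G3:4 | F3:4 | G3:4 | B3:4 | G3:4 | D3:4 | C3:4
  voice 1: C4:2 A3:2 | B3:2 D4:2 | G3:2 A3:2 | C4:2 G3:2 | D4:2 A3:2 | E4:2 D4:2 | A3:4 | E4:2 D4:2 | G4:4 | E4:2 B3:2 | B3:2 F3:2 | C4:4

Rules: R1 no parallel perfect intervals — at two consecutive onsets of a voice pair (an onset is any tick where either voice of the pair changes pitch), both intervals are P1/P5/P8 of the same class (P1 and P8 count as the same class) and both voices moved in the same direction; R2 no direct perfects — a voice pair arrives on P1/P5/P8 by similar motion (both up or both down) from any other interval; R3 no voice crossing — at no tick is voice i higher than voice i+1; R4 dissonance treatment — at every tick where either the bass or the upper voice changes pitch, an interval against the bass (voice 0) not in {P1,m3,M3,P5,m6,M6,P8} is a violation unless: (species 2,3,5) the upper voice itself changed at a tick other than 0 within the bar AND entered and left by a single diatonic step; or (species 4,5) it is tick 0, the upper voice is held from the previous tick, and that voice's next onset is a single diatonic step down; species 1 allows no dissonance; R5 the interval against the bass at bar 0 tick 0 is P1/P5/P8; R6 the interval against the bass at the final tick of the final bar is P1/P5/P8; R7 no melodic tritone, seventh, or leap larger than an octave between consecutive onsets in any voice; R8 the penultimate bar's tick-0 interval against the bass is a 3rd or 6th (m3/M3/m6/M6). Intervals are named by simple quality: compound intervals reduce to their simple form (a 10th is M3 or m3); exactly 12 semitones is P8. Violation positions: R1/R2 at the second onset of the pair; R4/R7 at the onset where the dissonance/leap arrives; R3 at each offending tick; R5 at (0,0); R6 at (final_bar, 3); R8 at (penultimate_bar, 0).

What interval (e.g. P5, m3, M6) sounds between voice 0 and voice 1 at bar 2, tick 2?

M6

voice 0=C3 voice 1=A3 -> M6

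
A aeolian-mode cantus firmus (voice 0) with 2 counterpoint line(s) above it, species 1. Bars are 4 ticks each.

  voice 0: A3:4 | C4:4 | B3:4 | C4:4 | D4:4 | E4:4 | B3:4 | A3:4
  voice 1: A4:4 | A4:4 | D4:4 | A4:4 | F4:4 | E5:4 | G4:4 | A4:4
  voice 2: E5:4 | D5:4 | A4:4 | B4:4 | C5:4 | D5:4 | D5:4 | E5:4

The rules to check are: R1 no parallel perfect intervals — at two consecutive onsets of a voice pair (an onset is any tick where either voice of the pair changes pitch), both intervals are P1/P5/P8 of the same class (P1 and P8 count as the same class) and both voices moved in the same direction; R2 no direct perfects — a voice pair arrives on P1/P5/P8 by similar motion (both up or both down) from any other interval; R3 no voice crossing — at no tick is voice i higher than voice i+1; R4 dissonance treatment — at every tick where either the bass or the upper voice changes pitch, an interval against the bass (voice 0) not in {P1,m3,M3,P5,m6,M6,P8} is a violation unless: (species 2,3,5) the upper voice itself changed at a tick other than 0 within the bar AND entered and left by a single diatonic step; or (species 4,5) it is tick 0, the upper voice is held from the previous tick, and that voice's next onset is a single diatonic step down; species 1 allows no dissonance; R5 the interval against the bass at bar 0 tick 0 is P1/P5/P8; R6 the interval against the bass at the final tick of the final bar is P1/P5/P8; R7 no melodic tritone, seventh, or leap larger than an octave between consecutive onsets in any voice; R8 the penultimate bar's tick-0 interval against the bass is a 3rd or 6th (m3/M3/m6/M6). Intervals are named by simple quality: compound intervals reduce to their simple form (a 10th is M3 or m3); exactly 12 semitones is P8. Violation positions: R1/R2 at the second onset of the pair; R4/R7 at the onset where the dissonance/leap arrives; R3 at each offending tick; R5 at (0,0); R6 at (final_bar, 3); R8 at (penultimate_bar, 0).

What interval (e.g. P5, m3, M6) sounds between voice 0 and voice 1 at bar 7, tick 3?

voice 0=A3 voice 1=A4 -> P8

P8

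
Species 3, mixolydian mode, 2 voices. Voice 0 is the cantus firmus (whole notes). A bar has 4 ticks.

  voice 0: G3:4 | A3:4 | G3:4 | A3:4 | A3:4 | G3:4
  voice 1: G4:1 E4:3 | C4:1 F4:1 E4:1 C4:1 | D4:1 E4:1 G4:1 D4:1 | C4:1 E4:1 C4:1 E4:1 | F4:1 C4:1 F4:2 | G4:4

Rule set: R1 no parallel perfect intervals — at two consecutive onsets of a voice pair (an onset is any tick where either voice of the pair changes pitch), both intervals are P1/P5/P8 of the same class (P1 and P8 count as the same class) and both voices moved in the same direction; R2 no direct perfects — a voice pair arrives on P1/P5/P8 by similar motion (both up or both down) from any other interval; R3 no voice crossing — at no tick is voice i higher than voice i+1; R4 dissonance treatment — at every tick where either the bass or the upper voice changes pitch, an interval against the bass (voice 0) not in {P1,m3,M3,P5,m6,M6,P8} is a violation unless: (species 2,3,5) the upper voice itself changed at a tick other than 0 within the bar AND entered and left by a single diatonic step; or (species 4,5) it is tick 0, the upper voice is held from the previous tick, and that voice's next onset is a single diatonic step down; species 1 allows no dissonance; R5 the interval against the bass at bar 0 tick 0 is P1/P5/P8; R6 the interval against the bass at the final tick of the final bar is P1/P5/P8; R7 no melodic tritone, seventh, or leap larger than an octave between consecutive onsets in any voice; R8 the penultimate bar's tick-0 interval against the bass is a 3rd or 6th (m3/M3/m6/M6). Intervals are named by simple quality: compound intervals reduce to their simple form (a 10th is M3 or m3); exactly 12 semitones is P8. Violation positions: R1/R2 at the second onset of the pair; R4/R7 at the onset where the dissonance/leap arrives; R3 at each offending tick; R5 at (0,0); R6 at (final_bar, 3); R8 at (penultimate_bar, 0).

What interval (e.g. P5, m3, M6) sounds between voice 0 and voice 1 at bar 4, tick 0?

voice 0=A3 voice 1=F4 -> m6

m6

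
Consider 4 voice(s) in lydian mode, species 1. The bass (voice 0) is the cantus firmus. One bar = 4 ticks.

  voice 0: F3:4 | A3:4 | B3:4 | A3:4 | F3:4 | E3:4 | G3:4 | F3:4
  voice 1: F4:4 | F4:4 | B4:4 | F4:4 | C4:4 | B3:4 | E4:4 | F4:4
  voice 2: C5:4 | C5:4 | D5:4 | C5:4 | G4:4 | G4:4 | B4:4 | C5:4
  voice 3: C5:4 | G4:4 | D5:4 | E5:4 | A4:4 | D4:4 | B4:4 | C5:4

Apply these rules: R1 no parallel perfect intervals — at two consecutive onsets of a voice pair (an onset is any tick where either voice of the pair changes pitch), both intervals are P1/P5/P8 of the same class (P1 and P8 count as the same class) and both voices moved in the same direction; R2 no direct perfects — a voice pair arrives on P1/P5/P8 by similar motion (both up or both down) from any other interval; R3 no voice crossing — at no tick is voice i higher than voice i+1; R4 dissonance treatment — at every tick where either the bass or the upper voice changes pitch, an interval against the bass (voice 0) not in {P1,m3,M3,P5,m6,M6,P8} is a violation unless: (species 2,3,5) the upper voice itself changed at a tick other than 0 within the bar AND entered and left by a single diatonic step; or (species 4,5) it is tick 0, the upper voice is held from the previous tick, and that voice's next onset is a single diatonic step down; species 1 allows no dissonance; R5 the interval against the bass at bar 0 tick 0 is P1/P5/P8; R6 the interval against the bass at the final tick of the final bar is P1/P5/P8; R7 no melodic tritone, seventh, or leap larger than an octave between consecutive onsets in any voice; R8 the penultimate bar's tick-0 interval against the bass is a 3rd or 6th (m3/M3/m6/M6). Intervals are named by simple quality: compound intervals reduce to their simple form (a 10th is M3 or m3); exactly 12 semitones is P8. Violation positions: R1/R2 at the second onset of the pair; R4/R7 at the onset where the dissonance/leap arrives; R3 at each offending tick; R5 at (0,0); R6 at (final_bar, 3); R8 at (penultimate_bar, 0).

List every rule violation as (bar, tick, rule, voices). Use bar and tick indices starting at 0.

bar 0: v0=F3 v1=F4 v2=C5 v3=C5 downbeat P5
bar 1: v0=A3 v1=F4 v2=C5 v3=G4 downbeat m7
bar 2: v0=B3 v1=B4 v2=D5 v3=D5 downbeat m3
bar 3: v0=A3 v1=F4 v2=C5 v3=E5 downbeat P5
bar 4: v0=F3 v1=C4 v2=G4 v3=A4 downbeat M3
bar 5: v0=E3 v1=B3 v2=G4 v3=D4 downbeat m7
bar 6: v0=G3 v1=E4 v2=B4 v3=B4 downbeat M3
bar 7: v0=F3 v1=F4 v2=C5 v3=C5 downbeat P5
  -> R3 @ bar 1 tick 0 v(2, 3): C5 above G4
  -> R4 @ bar 1 tick 0 v(0, 3): A3/G4 m7 untreated
  -> R3 @ bar 1 tick 1 v(2, 3): C5 above G4
  -> R3 @ bar 1 tick 2 v(2, 3): C5 above G4
  -> R3 @ bar 1 tick 3 v(2, 3): C5 above G4
  -> R2 @ bar 2 tick 0 v(0, 1): A3/F4 m6 -> B3/B4 P8 similar
  -> R2 @ bar 2 tick 0 v(2, 3): C5/G4 P4 -> D5/D5 P1 similar
  -> R7 @ bar 2 tick 0 v(1,): F4->B4 leap 6st
  -> R2 @ bar 3 tick 0 v(1, 2): B4/D5 m3 -> F4/C5 P5 similar
  -> R7 @ bar 3 tick 0 v(1,): B4->F4 leap 6st
  -> R1 @ bar 4 tick 0 v(1, 2): F4/C5 P5 -> C4/G4 P5 similar
  -> R2 @ bar 4 tick 0 v(0, 1): A3/F4 m6 -> F3/C4 P5 similar
  -> R4 @ bar 4 tick 0 v(0, 2): F3/G4 M2 untreated
  -> R1 @ bar 5 tick 0 v(0, 1): F3/C4 P5 -> E3/B3 P5 similar
  -> R3 @ bar 5 tick 0 v(2, 3): G4 above D4
  -> R4 @ bar 5 tick 0 v(0, 3): E3/D4 m7 untreated
  -> R3 @ bar 5 tick 1 v(2, 3): G4 above D4
  -> R3 @ bar 5 tick 2 v(2, 3): G4 above D4
  -> R3 @ bar 5 tick 3 v(2, 3): G4 above D4
  -> R2 @ bar 6 tick 0 v(1, 2): B3/G4 m6 -> E4/B4 P5 similar
  -> R2 @ bar 6 tick 0 v(1, 3): B3/D4 m3 -> E4/B4 P5 similar
  -> R2 @ bar 6 tick 0 v(2, 3): G4/D4 P4 -> B4/B4 P1 similar
  -> R1 @ bar 7 tick 0 v(1, 2): E4/B4 P5 -> F4/C5 P5 similar
  -> R1 @ bar 7 tick 0 v(1, 3): E4/B4 P5 -> F4/C5 P5 similar
  -> R1 @ bar 7 tick 0 v(2, 3): B4/B4 P1 -> C5/C5 P1 similar

(1, 0, R3, (2, 3))
(1, 0, R4, (0, 3))
(1, 1, R3, (2, 3))
(1, 2, R3, (2, 3))
(1, 3, R3, (2, 3))
(2, 0, R2, (0, 1))
(2, 0, R2, (2, 3))
(2, 0, R7, (1,))
(3, 0, R2, (1, 2))
(3, 0, R7, (1,))
(4, 0, R1, (1, 2))
(4, 0, R2, (0, 1))
(4, 0, R4, (0, 2))
(5, 0, R1, (0, 1))
(5, 0, R3, (2, 3))
(5, 0, R4, (0, 3))
(5, 1, R3, (2, 3))
(5, 2, R3, (2, 3))
(5, 3, R3, (2, 3))
(6, 0, R2, (1, 2))
(6, 0, R2, (1, 3))
(6, 0, R2, (2, 3))
(7, 0, R1, (1, 2))
(7, 0, R1, (1, 3))
(7, 0, R1, (2, 3))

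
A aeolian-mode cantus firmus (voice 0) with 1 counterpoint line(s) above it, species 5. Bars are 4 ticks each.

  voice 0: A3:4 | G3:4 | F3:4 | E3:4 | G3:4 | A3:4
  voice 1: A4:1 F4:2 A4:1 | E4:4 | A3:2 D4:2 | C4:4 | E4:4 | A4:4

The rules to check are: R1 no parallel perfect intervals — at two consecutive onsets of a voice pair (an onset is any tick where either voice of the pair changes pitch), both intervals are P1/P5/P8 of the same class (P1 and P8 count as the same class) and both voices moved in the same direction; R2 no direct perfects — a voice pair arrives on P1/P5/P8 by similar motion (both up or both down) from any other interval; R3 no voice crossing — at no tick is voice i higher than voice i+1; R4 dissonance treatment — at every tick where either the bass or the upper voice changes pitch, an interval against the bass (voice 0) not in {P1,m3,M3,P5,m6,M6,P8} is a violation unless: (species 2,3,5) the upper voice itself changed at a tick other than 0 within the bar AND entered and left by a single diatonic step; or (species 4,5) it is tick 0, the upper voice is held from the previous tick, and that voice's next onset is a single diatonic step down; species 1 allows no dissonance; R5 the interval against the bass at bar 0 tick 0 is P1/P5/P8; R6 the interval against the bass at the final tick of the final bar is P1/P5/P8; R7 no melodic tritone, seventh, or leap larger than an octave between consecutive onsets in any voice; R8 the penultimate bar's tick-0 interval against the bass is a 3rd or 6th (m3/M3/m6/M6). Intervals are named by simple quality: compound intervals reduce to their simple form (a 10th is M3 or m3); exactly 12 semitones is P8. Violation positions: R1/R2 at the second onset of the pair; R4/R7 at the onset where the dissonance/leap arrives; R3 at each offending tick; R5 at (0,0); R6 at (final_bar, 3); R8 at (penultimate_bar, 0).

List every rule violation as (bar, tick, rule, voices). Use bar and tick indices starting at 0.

(5, 0, R2, (0, 1))

bar 0: v0=A3 v1=A4 downbeat P8
bar 1: v0=G3 v1=E4 downbeat M6
bar 2: v0=F3 v1=A3 downbeat M3
bar 3: v0=E3 v1=C4 downbeat m6
bar 4: v0=G3 v1=E4 downbeat M6
bar 5: v0=A3 v1=A4 downbeat P8
  -> R2 @ bar 5 tick 0 v(0, 1): G3/E4 M6 -> A3/A4 P8 similar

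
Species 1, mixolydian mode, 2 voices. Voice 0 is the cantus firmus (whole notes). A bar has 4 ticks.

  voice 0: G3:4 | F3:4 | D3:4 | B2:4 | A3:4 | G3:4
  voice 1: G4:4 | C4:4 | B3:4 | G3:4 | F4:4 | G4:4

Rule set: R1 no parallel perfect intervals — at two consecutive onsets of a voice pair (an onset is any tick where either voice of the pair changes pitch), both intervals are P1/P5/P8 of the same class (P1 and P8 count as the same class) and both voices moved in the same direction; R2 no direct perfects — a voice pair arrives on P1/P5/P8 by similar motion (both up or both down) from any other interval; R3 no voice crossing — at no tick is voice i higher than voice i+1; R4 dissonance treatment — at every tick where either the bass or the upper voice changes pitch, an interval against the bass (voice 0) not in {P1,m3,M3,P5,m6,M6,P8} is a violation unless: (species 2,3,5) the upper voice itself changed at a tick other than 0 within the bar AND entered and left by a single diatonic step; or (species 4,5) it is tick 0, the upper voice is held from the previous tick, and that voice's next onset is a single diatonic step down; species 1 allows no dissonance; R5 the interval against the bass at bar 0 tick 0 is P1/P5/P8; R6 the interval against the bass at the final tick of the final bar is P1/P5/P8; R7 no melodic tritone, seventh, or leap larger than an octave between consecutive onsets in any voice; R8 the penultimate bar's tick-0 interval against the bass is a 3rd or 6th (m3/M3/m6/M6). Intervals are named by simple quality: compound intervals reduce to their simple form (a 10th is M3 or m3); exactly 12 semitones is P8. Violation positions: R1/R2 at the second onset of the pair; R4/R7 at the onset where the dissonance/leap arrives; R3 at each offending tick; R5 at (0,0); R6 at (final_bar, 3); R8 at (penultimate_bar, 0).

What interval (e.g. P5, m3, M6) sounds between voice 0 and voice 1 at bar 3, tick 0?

m6

voice 0=B2 voice 1=G3 -> m6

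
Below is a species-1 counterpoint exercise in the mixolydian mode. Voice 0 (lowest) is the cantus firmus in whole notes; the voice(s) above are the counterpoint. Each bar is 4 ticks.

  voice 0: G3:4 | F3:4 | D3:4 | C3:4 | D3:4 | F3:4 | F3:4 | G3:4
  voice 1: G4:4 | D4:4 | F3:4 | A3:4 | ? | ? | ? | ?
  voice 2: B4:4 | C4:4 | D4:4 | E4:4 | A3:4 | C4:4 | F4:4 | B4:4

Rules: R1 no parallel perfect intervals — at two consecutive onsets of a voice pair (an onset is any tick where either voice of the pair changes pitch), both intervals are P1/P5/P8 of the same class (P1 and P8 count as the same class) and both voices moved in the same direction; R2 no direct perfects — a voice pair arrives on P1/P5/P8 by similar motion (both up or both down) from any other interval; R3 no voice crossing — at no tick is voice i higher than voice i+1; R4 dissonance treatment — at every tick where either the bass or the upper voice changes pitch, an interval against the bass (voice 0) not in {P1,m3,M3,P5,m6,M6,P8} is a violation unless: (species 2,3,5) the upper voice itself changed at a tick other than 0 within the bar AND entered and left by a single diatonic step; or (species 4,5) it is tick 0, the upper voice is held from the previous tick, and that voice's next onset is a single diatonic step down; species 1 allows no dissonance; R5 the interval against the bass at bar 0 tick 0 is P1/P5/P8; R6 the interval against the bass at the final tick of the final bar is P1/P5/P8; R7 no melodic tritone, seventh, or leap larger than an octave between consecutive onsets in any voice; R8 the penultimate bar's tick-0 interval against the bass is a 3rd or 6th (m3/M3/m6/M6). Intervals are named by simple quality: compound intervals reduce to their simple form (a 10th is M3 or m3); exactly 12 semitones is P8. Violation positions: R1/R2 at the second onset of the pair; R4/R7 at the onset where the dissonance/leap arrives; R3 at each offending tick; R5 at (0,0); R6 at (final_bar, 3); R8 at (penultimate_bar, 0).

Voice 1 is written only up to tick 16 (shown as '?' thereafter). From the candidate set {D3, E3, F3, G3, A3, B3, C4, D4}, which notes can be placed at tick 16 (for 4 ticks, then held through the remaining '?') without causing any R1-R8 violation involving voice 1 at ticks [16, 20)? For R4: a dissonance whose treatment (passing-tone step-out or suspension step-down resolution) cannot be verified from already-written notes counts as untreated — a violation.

{A3, F3}

D3: violates R1
E3: violates R4
F3: legal
G3: violates R4
A3: legal
B3: violates R3
C4: violates R3,R4
D4: violates R2,R3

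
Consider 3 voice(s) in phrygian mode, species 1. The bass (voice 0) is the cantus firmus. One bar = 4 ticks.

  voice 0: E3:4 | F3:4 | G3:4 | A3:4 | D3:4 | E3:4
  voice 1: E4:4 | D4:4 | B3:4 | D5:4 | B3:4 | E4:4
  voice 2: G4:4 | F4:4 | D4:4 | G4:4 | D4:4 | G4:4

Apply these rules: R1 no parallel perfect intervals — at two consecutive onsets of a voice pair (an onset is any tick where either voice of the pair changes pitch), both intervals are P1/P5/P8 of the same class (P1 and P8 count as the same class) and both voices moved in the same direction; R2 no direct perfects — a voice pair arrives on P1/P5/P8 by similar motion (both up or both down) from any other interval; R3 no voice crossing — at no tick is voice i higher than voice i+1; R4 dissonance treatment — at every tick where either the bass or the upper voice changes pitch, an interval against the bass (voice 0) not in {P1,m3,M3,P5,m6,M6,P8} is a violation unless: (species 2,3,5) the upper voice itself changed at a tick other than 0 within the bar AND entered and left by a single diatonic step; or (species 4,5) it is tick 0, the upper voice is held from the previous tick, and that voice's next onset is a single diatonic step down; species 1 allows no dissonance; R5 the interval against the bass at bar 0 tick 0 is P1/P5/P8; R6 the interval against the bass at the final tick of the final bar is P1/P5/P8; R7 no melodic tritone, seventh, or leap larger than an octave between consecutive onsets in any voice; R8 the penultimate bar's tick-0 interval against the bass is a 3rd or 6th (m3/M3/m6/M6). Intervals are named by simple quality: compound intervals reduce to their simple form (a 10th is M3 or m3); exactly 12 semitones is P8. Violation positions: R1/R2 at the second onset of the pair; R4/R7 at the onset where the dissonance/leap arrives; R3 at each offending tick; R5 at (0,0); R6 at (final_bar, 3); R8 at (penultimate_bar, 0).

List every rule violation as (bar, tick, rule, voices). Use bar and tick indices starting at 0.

(0, 0, R5, (0, 2))
(3, 0, R2, (1, 2))
(3, 0, R3, (1, 2))
(3, 0, R4, (0, 1))
(3, 0, R4, (0, 2))
(3, 0, R7, (1,))
(3, 1, R3, (1, 2))
(3, 2, R3, (1, 2))
(3, 3, R3, (1, 2))
(4, 0, R2, (0, 2))
(4, 0, R7, (1,))
(4, 0, R8, (0, 2))
(5, 0, R2, (0, 1))
(5, 3, R6, (0, 2))

bar 0: v0=E3 v1=E4 v2=G4 downbeat m3
bar 1: v0=F3 v1=D4 v2=F4 downbeat P8
bar 2: v0=G3 v1=B3 v2=D4 downbeat P5
bar 3: v0=A3 v1=D5 v2=G4 downbeat m7
bar 4: v0=D3 v1=B3 v2=D4 downbeat P8
bar 5: v0=E3 v1=E4 v2=G4 downbeat m3
  -> R5 @ bar 0 tick 0 v(0, 2): opens on m3
  -> R2 @ bar 3 tick 0 v(1, 2): B3/D4 m3 -> D5/G4 P5 similar
  -> R3 @ bar 3 tick 0 v(1, 2): D5 above G4
  -> R4 @ bar 3 tick 0 v(0, 1): A3/D5 P4 untreated
  -> R4 @ bar 3 tick 0 v(0, 2): A3/G4 m7 untreated
  -> R7 @ bar 3 tick 0 v(1,): B3->D5 leap 15st
  -> R3 @ bar 3 tick 1 v(1, 2): D5 above G4
  -> R3 @ bar 3 tick 2 v(1, 2): D5 above G4
  -> R3 @ bar 3 tick 3 v(1, 2): D5 above G4
  -> R2 @ bar 4 tick 0 v(0, 2): A3/G4 m7 -> D3/D4 P8 similar
  -> R7 @ bar 4 tick 0 v(1,): D5->B3 leap 15st
  -> R8 @ bar 4 tick 0 v(0, 2): penult P8 not 3rd/6th
  -> R2 @ bar 5 tick 0 v(0, 1): D3/B3 M6 -> E3/E4 P8 similar
  -> R6 @ bar 5 tick 3 v(0, 2): closes on m3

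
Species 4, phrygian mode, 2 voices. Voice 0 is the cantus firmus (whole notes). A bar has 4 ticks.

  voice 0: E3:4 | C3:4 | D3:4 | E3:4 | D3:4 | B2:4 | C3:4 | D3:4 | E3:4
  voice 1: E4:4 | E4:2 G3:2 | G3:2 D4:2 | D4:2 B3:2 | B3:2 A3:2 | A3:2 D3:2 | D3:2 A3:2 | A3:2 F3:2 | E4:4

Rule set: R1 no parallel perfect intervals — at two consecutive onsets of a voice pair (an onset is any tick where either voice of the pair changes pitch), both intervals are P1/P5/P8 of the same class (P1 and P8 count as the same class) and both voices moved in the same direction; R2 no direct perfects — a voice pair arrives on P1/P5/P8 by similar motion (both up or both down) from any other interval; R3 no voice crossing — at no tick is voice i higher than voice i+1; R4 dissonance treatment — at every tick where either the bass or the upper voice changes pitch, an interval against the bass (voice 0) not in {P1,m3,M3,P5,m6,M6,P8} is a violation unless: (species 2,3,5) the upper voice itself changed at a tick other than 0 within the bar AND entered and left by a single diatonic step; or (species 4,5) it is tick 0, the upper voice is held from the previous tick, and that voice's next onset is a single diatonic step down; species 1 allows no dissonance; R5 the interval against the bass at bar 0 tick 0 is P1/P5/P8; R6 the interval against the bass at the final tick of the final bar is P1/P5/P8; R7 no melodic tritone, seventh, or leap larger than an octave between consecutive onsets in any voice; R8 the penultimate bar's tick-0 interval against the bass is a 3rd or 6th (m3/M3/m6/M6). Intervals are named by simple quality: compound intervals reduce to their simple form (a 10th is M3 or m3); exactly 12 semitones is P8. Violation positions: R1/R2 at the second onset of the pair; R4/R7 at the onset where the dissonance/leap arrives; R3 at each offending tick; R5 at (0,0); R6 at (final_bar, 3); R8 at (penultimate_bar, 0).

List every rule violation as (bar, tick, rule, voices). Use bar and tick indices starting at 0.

(2, 0, R4, (0, 1))
(3, 0, R4, (0, 1))
(5, 0, R4, (0, 1))
(6, 0, R4, (0, 1))
(7, 0, R8, (0, 1))
(8, 0, R2, (0, 1))
(8, 0, R7, (1,))

bar 0: v0=E3 v1=E4 downbeat P8
bar 1: v0=C3 v1=E4 downbeat M3
bar 2: v0=D3 v1=G3 downbeat P4
bar 3: v0=E3 v1=D4 downbeat m7
bar 4: v0=D3 v1=B3 downbeat M6
bar 5: v0=B2 v1=A3 downbeat m7
bar 6: v0=C3 v1=D3 downbeat M2
bar 7: v0=D3 v1=A3 downbeat P5
bar 8: v0=E3 v1=E4 downbeat P8
  -> R4 @ bar 2 tick 0 v(0, 1): D3/G3 P4 untreated
  -> R4 @ bar 3 tick 0 v(0, 1): E3/D4 m7 untreated
  -> R4 @ bar 5 tick 0 v(0, 1): B2/A3 m7 untreated
  -> R4 @ bar 6 tick 0 v(0, 1): C3/D3 M2 untreated
  -> R8 @ bar 7 tick 0 v(0, 1): penult P5 not 3rd/6th
  -> R2 @ bar 8 tick 0 v(0, 1): D3/F3 m3 -> E3/E4 P8 similar
  -> R7 @ bar 8 tick 0 v(1,): F3->E4 leap 11st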